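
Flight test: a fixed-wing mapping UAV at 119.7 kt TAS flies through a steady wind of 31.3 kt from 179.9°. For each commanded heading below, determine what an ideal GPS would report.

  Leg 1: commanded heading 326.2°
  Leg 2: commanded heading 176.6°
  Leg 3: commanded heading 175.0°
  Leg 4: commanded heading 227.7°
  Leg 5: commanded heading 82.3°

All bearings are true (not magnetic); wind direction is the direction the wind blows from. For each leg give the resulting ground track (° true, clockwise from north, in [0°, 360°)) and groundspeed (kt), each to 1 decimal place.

Leg 1: track=333.0°, groundspeed=146.8 kt
Leg 2: track=175.4°, groundspeed=88.5 kt
Leg 3: track=173.3°, groundspeed=88.6 kt
Leg 4: track=240.9°, groundspeed=101.4 kt
Leg 5: track=68.2°, groundspeed=127.7 kt

Leg 1: heading 326.2°; drift +6.8° → track 333.0°, groundspeed 146.8 kt
Leg 2: heading 176.6°; drift -1.2° → track 175.4°, groundspeed 88.5 kt
Leg 3: heading 175.0°; drift -1.7° → track 173.3°, groundspeed 88.6 kt
Leg 4: heading 227.7°; drift +13.2° → track 240.9°, groundspeed 101.4 kt
Leg 5: heading 82.3°; drift -14.1° → track 68.2°, groundspeed 127.7 kt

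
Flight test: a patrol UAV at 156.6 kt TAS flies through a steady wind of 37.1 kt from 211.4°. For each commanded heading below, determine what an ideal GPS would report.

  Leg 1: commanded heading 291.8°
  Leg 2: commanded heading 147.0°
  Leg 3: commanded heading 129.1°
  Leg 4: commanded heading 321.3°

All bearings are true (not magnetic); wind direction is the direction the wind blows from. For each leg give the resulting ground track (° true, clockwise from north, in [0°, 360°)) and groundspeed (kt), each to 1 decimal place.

Leg 1: track=305.5°, groundspeed=154.8 kt
Leg 2: track=133.6°, groundspeed=144.5 kt
Leg 3: track=115.5°, groundspeed=156.0 kt
Leg 4: track=332.9°, groundspeed=172.8 kt

Leg 1: heading 291.8°; drift +13.7° → track 305.5°, groundspeed 154.8 kt
Leg 2: heading 147.0°; drift -13.4° → track 133.6°, groundspeed 144.5 kt
Leg 3: heading 129.1°; drift -13.6° → track 115.5°, groundspeed 156.0 kt
Leg 4: heading 321.3°; drift +11.6° → track 332.9°, groundspeed 172.8 kt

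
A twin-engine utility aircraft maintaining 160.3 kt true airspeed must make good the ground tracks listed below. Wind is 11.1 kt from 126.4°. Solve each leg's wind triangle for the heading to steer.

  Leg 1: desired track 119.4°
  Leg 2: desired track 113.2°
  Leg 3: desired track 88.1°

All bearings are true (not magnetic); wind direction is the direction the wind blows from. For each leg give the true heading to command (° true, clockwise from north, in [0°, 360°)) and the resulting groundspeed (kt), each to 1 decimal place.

Leg 1: heading=119.9°, groundspeed=149.3 kt
Leg 2: heading=114.1°, groundspeed=149.5 kt
Leg 3: heading=90.6°, groundspeed=151.4 kt

Leg 1: desired track 119.4°; wind correction +0.5° → command heading 119.9°, groundspeed 149.3 kt
Leg 2: desired track 113.2°; wind correction +0.9° → command heading 114.1°, groundspeed 149.5 kt
Leg 3: desired track 88.1°; wind correction +2.5° → command heading 90.6°, groundspeed 151.4 kt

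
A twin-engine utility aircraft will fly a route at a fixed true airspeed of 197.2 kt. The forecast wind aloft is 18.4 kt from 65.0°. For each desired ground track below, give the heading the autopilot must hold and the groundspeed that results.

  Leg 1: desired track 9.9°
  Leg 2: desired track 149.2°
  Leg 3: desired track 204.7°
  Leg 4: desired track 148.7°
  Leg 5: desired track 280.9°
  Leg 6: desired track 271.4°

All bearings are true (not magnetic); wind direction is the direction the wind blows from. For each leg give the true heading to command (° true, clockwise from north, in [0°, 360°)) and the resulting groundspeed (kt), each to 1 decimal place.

Leg 1: heading=14.3°, groundspeed=186.1 kt
Leg 2: heading=143.9°, groundspeed=194.5 kt
Leg 3: heading=201.2°, groundspeed=210.9 kt
Leg 4: heading=143.4°, groundspeed=194.3 kt
Leg 5: heading=284.0°, groundspeed=211.8 kt
Leg 6: heading=273.8°, groundspeed=213.5 kt

Leg 1: desired track 9.9°; wind correction +4.4° → command heading 14.3°, groundspeed 186.1 kt
Leg 2: desired track 149.2°; wind correction -5.3° → command heading 143.9°, groundspeed 194.5 kt
Leg 3: desired track 204.7°; wind correction -3.5° → command heading 201.2°, groundspeed 210.9 kt
Leg 4: desired track 148.7°; wind correction -5.3° → command heading 143.4°, groundspeed 194.3 kt
Leg 5: desired track 280.9°; wind correction +3.1° → command heading 284.0°, groundspeed 211.8 kt
Leg 6: desired track 271.4°; wind correction +2.4° → command heading 273.8°, groundspeed 213.5 kt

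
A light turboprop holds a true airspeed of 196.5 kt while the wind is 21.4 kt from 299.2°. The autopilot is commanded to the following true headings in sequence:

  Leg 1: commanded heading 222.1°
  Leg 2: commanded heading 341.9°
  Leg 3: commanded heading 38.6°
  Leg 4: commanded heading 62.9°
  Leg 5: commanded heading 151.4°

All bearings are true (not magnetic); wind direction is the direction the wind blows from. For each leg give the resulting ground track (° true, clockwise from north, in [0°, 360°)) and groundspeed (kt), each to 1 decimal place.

Leg 1: track=215.9°, groundspeed=192.9 kt
Leg 2: track=346.5°, groundspeed=181.4 kt
Leg 3: track=44.6°, groundspeed=201.1 kt
Leg 4: track=67.8°, groundspeed=209.1 kt
Leg 5: track=148.4°, groundspeed=214.9 kt

Leg 1: heading 222.1°; drift -6.2° → track 215.9°, groundspeed 192.9 kt
Leg 2: heading 341.9°; drift +4.6° → track 346.5°, groundspeed 181.4 kt
Leg 3: heading 38.6°; drift +6.0° → track 44.6°, groundspeed 201.1 kt
Leg 4: heading 62.9°; drift +4.9° → track 67.8°, groundspeed 209.1 kt
Leg 5: heading 151.4°; drift -3.0° → track 148.4°, groundspeed 214.9 kt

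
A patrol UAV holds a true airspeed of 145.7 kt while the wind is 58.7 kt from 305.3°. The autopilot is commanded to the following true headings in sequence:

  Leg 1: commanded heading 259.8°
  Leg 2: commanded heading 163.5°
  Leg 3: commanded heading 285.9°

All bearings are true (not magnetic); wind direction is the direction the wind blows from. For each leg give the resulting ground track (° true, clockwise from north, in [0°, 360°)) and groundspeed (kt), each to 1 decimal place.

Leg 1: heading 259.8°; drift -21.8° → track 238.0°, groundspeed 112.6 kt
Leg 2: heading 163.5°; drift -10.7° → track 152.8°, groundspeed 195.2 kt
Leg 3: heading 285.9°; drift -12.2° → track 273.7°, groundspeed 92.4 kt

Leg 1: track=238.0°, groundspeed=112.6 kt
Leg 2: track=152.8°, groundspeed=195.2 kt
Leg 3: track=273.7°, groundspeed=92.4 kt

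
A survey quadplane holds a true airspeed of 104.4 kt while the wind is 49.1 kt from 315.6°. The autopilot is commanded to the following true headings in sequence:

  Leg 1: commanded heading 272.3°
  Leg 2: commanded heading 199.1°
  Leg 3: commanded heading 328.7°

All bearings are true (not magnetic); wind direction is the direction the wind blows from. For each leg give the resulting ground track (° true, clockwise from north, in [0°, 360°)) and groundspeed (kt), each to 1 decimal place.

Leg 1: heading 272.3°; drift -26.1° → track 246.2°, groundspeed 76.5 kt
Leg 2: heading 199.1°; drift -19.2° → track 179.9°, groundspeed 133.7 kt
Leg 3: heading 328.7°; drift +11.1° → track 339.8°, groundspeed 57.7 kt

Leg 1: track=246.2°, groundspeed=76.5 kt
Leg 2: track=179.9°, groundspeed=133.7 kt
Leg 3: track=339.8°, groundspeed=57.7 kt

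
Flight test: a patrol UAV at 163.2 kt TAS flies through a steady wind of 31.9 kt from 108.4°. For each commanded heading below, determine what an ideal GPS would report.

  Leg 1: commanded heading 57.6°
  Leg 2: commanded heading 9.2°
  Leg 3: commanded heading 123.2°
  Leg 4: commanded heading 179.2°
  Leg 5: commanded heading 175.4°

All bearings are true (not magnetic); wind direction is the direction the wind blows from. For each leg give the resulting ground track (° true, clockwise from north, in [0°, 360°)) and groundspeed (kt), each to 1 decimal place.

Leg 1: heading 57.6°; drift -9.8° → track 47.8°, groundspeed 145.2 kt
Leg 2: heading 9.2°; drift -10.6° → track 358.6°, groundspeed 171.2 kt
Leg 3: heading 123.2°; drift +3.5° → track 126.7°, groundspeed 132.6 kt
Leg 4: heading 179.2°; drift +11.2° → track 190.4°, groundspeed 155.7 kt
Leg 5: heading 175.4°; drift +11.0° → track 186.4°, groundspeed 153.6 kt

Leg 1: track=47.8°, groundspeed=145.2 kt
Leg 2: track=358.6°, groundspeed=171.2 kt
Leg 3: track=126.7°, groundspeed=132.6 kt
Leg 4: track=190.4°, groundspeed=155.7 kt
Leg 5: track=186.4°, groundspeed=153.6 kt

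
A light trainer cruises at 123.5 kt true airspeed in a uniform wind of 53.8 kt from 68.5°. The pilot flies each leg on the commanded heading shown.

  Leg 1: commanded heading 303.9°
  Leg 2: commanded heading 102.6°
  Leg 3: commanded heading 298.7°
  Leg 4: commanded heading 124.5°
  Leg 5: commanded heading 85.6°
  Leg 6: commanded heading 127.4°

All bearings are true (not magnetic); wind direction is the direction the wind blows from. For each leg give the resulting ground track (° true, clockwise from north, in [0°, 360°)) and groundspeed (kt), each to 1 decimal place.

Leg 1: heading 303.9°; drift -16.0° → track 287.9°, groundspeed 160.3 kt
Leg 2: heading 102.6°; drift +20.9° → track 123.5°, groundspeed 84.5 kt
Leg 3: heading 298.7°; drift -14.7° → track 284.0°, groundspeed 163.3 kt
Leg 4: heading 124.5°; drift +25.5° → track 150.0°, groundspeed 103.5 kt
Leg 5: heading 85.6°; drift +12.4° → track 98.0°, groundspeed 73.8 kt
Leg 6: heading 127.4°; drift +25.7° → track 153.1°, groundspeed 106.2 kt

Leg 1: track=287.9°, groundspeed=160.3 kt
Leg 2: track=123.5°, groundspeed=84.5 kt
Leg 3: track=284.0°, groundspeed=163.3 kt
Leg 4: track=150.0°, groundspeed=103.5 kt
Leg 5: track=98.0°, groundspeed=73.8 kt
Leg 6: track=153.1°, groundspeed=106.2 kt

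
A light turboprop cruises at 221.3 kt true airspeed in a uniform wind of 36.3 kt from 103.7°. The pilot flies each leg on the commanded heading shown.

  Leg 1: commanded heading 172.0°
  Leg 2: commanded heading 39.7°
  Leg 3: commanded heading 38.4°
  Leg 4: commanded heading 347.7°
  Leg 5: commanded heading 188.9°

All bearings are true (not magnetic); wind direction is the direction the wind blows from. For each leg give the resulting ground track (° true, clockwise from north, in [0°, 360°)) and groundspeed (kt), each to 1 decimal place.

Leg 1: track=181.2°, groundspeed=210.6 kt
Leg 2: track=30.7°, groundspeed=208.0 kt
Leg 3: track=29.3°, groundspeed=208.8 kt
Leg 4: track=339.9°, groundspeed=239.4 kt
Leg 5: track=198.3°, groundspeed=221.2 kt

Leg 1: heading 172.0°; drift +9.2° → track 181.2°, groundspeed 210.6 kt
Leg 2: heading 39.7°; drift -9.0° → track 30.7°, groundspeed 208.0 kt
Leg 3: heading 38.4°; drift -9.1° → track 29.3°, groundspeed 208.8 kt
Leg 4: heading 347.7°; drift -7.8° → track 339.9°, groundspeed 239.4 kt
Leg 5: heading 188.9°; drift +9.4° → track 198.3°, groundspeed 221.2 kt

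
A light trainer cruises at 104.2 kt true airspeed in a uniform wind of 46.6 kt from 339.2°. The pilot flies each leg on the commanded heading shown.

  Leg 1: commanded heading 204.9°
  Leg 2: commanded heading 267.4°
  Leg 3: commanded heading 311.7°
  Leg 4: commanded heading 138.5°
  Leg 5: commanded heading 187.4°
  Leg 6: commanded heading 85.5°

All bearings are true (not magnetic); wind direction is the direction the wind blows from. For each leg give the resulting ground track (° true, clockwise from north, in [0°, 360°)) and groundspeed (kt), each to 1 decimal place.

Leg 1: heading 204.9°; drift -13.7° → track 191.2°, groundspeed 140.8 kt
Leg 2: heading 267.4°; drift -26.3° → track 241.1°, groundspeed 100.0 kt
Leg 3: heading 311.7°; drift -18.9° → track 292.8°, groundspeed 66.4 kt
Leg 4: heading 138.5°; drift +6.4° → track 144.9°, groundspeed 148.7 kt
Leg 5: heading 187.4°; drift -8.6° → track 178.8°, groundspeed 146.9 kt
Leg 6: heading 85.5°; drift +20.9° → track 106.4°, groundspeed 125.5 kt

Leg 1: track=191.2°, groundspeed=140.8 kt
Leg 2: track=241.1°, groundspeed=100.0 kt
Leg 3: track=292.8°, groundspeed=66.4 kt
Leg 4: track=144.9°, groundspeed=148.7 kt
Leg 5: track=178.8°, groundspeed=146.9 kt
Leg 6: track=106.4°, groundspeed=125.5 kt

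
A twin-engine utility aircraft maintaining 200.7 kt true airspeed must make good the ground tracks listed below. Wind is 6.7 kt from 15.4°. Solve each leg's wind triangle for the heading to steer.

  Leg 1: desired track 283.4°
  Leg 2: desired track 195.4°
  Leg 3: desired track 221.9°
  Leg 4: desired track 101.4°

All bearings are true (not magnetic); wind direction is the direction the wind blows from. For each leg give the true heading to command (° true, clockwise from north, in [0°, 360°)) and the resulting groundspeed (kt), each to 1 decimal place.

Leg 1: heading=285.3°, groundspeed=200.8 kt
Leg 2: heading=195.4°, groundspeed=207.4 kt
Leg 3: heading=222.8°, groundspeed=206.7 kt
Leg 4: heading=99.5°, groundspeed=200.1 kt

Leg 1: desired track 283.4°; wind correction +1.9° → command heading 285.3°, groundspeed 200.8 kt
Leg 2: desired track 195.4°; wind correction +0.0° → command heading 195.4°, groundspeed 207.4 kt
Leg 3: desired track 221.9°; wind correction +0.9° → command heading 222.8°, groundspeed 206.7 kt
Leg 4: desired track 101.4°; wind correction -1.9° → command heading 99.5°, groundspeed 200.1 kt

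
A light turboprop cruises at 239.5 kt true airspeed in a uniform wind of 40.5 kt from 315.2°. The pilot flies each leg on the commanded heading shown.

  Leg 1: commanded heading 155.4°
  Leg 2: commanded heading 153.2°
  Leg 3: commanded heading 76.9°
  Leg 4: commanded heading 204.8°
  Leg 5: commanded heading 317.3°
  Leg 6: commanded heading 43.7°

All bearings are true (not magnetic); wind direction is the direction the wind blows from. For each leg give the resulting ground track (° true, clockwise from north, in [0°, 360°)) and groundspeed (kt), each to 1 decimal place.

Leg 1: heading 155.4°; drift -2.9° → track 152.5°, groundspeed 277.9 kt
Leg 2: heading 153.2°; drift -2.6° → track 150.6°, groundspeed 278.3 kt
Leg 3: heading 76.9°; drift +7.5° → track 84.4°, groundspeed 263.0 kt
Leg 4: heading 204.8°; drift -8.5° → track 196.3°, groundspeed 256.4 kt
Leg 5: heading 317.3°; drift +0.4° → track 317.7°, groundspeed 199.0 kt
Leg 6: heading 43.7°; drift +9.6° → track 53.3°, groundspeed 241.9 kt

Leg 1: track=152.5°, groundspeed=277.9 kt
Leg 2: track=150.6°, groundspeed=278.3 kt
Leg 3: track=84.4°, groundspeed=263.0 kt
Leg 4: track=196.3°, groundspeed=256.4 kt
Leg 5: track=317.7°, groundspeed=199.0 kt
Leg 6: track=53.3°, groundspeed=241.9 kt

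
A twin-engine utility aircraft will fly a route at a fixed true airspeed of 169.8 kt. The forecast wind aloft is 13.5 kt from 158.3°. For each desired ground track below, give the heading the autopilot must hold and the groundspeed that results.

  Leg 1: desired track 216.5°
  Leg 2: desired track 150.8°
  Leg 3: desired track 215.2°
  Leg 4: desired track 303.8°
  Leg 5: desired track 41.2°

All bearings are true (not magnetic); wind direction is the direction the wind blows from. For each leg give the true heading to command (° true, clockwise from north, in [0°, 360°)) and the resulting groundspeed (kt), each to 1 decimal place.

Leg 1: heading=212.6°, groundspeed=162.3 kt
Leg 2: heading=151.4°, groundspeed=156.4 kt
Leg 3: heading=211.4°, groundspeed=162.1 kt
Leg 4: heading=301.2°, groundspeed=180.8 kt
Leg 5: heading=45.3°, groundspeed=175.5 kt

Leg 1: desired track 216.5°; wind correction -3.9° → command heading 212.6°, groundspeed 162.3 kt
Leg 2: desired track 150.8°; wind correction +0.6° → command heading 151.4°, groundspeed 156.4 kt
Leg 3: desired track 215.2°; wind correction -3.8° → command heading 211.4°, groundspeed 162.1 kt
Leg 4: desired track 303.8°; wind correction -2.6° → command heading 301.2°, groundspeed 180.8 kt
Leg 5: desired track 41.2°; wind correction +4.1° → command heading 45.3°, groundspeed 175.5 kt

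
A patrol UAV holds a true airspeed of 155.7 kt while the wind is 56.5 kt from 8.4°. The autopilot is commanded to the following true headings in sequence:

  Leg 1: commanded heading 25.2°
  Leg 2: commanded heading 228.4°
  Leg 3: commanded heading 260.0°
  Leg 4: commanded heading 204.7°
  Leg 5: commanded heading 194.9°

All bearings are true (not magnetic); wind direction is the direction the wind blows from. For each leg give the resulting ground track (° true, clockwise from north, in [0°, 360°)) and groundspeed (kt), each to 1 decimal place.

Leg 1: track=34.3°, groundspeed=102.9 kt
Leg 2: track=218.1°, groundspeed=202.3 kt
Leg 3: track=242.8°, groundspeed=181.6 kt
Leg 4: track=200.4°, groundspeed=210.5 kt
Leg 5: track=193.2°, groundspeed=211.9 kt

Leg 1: heading 25.2°; drift +9.1° → track 34.3°, groundspeed 102.9 kt
Leg 2: heading 228.4°; drift -10.3° → track 218.1°, groundspeed 202.3 kt
Leg 3: heading 260.0°; drift -17.2° → track 242.8°, groundspeed 181.6 kt
Leg 4: heading 204.7°; drift -4.3° → track 200.4°, groundspeed 210.5 kt
Leg 5: heading 194.9°; drift -1.7° → track 193.2°, groundspeed 211.9 kt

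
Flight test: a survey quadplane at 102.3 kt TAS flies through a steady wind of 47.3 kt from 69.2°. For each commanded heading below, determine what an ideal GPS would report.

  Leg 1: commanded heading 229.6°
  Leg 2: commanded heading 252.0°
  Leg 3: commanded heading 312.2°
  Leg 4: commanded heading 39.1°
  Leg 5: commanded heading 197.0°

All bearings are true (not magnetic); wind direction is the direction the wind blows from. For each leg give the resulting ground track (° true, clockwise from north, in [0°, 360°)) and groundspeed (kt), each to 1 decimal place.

Leg 1: heading 229.6°; drift +6.2° → track 235.8°, groundspeed 147.7 kt
Leg 2: heading 252.0°; drift -0.9° → track 251.1°, groundspeed 149.6 kt
Leg 3: heading 312.2°; drift -18.8° → track 293.4°, groundspeed 130.8 kt
Leg 4: heading 39.1°; drift -21.1° → track 18.0°, groundspeed 65.8 kt
Leg 5: heading 197.0°; drift +15.9° → track 212.9°, groundspeed 136.5 kt

Leg 1: track=235.8°, groundspeed=147.7 kt
Leg 2: track=251.1°, groundspeed=149.6 kt
Leg 3: track=293.4°, groundspeed=130.8 kt
Leg 4: track=18.0°, groundspeed=65.8 kt
Leg 5: track=212.9°, groundspeed=136.5 kt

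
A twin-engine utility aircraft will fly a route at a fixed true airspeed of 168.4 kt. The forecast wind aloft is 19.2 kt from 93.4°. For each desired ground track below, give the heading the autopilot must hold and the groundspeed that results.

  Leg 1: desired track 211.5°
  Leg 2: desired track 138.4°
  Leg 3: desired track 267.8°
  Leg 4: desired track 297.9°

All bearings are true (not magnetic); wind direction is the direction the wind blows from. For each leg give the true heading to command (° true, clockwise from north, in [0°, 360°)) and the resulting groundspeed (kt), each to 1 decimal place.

Leg 1: heading=205.7°, groundspeed=176.6 kt
Leg 2: heading=133.8°, groundspeed=154.3 kt
Leg 3: heading=267.2°, groundspeed=187.5 kt
Leg 4: heading=300.6°, groundspeed=185.7 kt

Leg 1: desired track 211.5°; wind correction -5.8° → command heading 205.7°, groundspeed 176.6 kt
Leg 2: desired track 138.4°; wind correction -4.6° → command heading 133.8°, groundspeed 154.3 kt
Leg 3: desired track 267.8°; wind correction -0.6° → command heading 267.2°, groundspeed 187.5 kt
Leg 4: desired track 297.9°; wind correction +2.7° → command heading 300.6°, groundspeed 185.7 kt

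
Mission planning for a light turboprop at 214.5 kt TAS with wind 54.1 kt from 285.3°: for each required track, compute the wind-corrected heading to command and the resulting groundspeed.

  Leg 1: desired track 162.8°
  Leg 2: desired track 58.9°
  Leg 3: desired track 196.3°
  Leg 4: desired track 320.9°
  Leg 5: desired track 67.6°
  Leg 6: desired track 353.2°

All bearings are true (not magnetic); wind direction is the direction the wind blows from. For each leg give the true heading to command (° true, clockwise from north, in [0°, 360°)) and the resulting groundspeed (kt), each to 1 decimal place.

Leg 1: heading=175.1°, groundspeed=238.7 kt
Leg 2: heading=48.4°, groundspeed=248.2 kt
Leg 3: heading=210.9°, groundspeed=206.6 kt
Leg 4: heading=312.5°, groundspeed=168.2 kt
Leg 5: heading=58.7°, groundspeed=254.7 kt
Leg 6: heading=339.7°, groundspeed=188.2 kt

Leg 1: desired track 162.8°; wind correction +12.3° → command heading 175.1°, groundspeed 238.7 kt
Leg 2: desired track 58.9°; wind correction -10.5° → command heading 48.4°, groundspeed 248.2 kt
Leg 3: desired track 196.3°; wind correction +14.6° → command heading 210.9°, groundspeed 206.6 kt
Leg 4: desired track 320.9°; wind correction -8.4° → command heading 312.5°, groundspeed 168.2 kt
Leg 5: desired track 67.6°; wind correction -8.9° → command heading 58.7°, groundspeed 254.7 kt
Leg 6: desired track 353.2°; wind correction -13.5° → command heading 339.7°, groundspeed 188.2 kt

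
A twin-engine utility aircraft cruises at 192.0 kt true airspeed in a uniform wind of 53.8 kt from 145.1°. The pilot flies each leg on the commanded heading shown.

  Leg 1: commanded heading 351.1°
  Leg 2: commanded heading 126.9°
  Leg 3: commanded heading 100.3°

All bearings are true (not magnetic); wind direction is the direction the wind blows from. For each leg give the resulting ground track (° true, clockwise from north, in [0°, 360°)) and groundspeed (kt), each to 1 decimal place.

Leg 1: heading 351.1°; drift -5.6° → track 345.5°, groundspeed 241.5 kt
Leg 2: heading 126.9°; drift -6.8° → track 120.1°, groundspeed 141.9 kt
Leg 3: heading 100.3°; drift -13.8° → track 86.5°, groundspeed 158.4 kt

Leg 1: track=345.5°, groundspeed=241.5 kt
Leg 2: track=120.1°, groundspeed=141.9 kt
Leg 3: track=86.5°, groundspeed=158.4 kt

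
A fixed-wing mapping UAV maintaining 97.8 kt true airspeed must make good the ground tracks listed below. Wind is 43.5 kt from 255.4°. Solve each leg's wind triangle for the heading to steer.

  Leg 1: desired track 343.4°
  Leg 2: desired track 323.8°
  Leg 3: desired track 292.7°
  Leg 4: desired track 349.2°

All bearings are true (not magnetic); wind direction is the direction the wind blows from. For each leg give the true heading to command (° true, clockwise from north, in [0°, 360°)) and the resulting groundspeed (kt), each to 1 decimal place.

Leg 1: desired track 343.4°; wind correction -26.4° → command heading 317.0°, groundspeed 86.1 kt
Leg 2: desired track 323.8°; wind correction -24.4° → command heading 299.4°, groundspeed 73.0 kt
Leg 3: desired track 292.7°; wind correction -15.6° → command heading 277.1°, groundspeed 59.6 kt
Leg 4: desired track 349.2°; wind correction -26.3° → command heading 322.9°, groundspeed 90.5 kt

Leg 1: heading=317.0°, groundspeed=86.1 kt
Leg 2: heading=299.4°, groundspeed=73.0 kt
Leg 3: heading=277.1°, groundspeed=59.6 kt
Leg 4: heading=322.9°, groundspeed=90.5 kt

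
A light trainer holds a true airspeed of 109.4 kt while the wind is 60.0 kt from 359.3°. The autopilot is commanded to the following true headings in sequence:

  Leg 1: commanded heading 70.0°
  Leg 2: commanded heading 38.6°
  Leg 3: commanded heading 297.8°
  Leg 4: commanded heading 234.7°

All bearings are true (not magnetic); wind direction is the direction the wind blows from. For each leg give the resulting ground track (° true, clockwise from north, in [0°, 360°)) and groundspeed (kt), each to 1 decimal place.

Leg 1: track=102.3°, groundspeed=106.0 kt
Leg 2: track=69.7°, groundspeed=73.5 kt
Leg 3: track=264.7°, groundspeed=96.5 kt
Leg 4: track=215.7°, groundspeed=151.7 kt

Leg 1: heading 70.0°; drift +32.3° → track 102.3°, groundspeed 106.0 kt
Leg 2: heading 38.6°; drift +31.1° → track 69.7°, groundspeed 73.5 kt
Leg 3: heading 297.8°; drift -33.1° → track 264.7°, groundspeed 96.5 kt
Leg 4: heading 234.7°; drift -19.0° → track 215.7°, groundspeed 151.7 kt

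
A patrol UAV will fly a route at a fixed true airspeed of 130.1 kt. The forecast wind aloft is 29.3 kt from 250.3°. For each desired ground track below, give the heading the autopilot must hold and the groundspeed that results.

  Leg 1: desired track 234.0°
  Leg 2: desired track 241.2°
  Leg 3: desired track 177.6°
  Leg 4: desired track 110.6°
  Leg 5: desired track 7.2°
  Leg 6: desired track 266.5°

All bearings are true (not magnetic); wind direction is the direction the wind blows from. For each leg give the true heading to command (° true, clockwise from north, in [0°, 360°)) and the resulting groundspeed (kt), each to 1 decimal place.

Leg 1: desired track 234.0°; wind correction +3.6° → command heading 237.6°, groundspeed 101.7 kt
Leg 2: desired track 241.2°; wind correction +2.0° → command heading 243.2°, groundspeed 101.1 kt
Leg 3: desired track 177.6°; wind correction +12.4° → command heading 190.0°, groundspeed 118.3 kt
Leg 4: desired track 110.6°; wind correction +8.4° → command heading 119.0°, groundspeed 151.1 kt
Leg 5: desired track 7.2°; wind correction -11.6° → command heading 355.6°, groundspeed 140.7 kt
Leg 6: desired track 266.5°; wind correction -3.6° → command heading 262.9°, groundspeed 101.7 kt

Leg 1: heading=237.6°, groundspeed=101.7 kt
Leg 2: heading=243.2°, groundspeed=101.1 kt
Leg 3: heading=190.0°, groundspeed=118.3 kt
Leg 4: heading=119.0°, groundspeed=151.1 kt
Leg 5: heading=355.6°, groundspeed=140.7 kt
Leg 6: heading=262.9°, groundspeed=101.7 kt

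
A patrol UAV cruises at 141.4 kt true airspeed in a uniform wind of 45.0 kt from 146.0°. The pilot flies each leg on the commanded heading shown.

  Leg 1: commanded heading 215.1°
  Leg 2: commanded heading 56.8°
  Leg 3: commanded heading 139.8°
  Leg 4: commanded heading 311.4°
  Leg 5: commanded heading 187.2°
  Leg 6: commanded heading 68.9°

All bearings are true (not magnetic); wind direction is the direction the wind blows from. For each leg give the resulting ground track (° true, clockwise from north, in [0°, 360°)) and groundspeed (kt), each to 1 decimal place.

Leg 1: heading 215.1°; drift +18.5° → track 233.6°, groundspeed 132.2 kt
Leg 2: heading 56.8°; drift -17.7° → track 39.1°, groundspeed 147.8 kt
Leg 3: heading 139.8°; drift -2.9° → track 136.9°, groundspeed 96.8 kt
Leg 4: heading 311.4°; drift +3.5° → track 314.9°, groundspeed 185.3 kt
Leg 5: heading 187.2°; drift +15.4° → track 202.6°, groundspeed 111.6 kt
Leg 6: heading 68.9°; drift -18.5° → track 50.4°, groundspeed 138.5 kt

Leg 1: track=233.6°, groundspeed=132.2 kt
Leg 2: track=39.1°, groundspeed=147.8 kt
Leg 3: track=136.9°, groundspeed=96.8 kt
Leg 4: track=314.9°, groundspeed=185.3 kt
Leg 5: track=202.6°, groundspeed=111.6 kt
Leg 6: track=50.4°, groundspeed=138.5 kt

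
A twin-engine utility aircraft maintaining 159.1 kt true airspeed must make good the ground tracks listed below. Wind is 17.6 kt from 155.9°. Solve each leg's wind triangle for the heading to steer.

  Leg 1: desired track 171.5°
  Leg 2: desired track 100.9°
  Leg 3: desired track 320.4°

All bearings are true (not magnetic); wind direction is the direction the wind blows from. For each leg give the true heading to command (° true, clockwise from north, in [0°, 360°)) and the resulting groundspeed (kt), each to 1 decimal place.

Leg 1: heading=169.8°, groundspeed=142.1 kt
Leg 2: heading=106.1°, groundspeed=148.4 kt
Leg 3: heading=318.7°, groundspeed=176.0 kt

Leg 1: desired track 171.5°; wind correction -1.7° → command heading 169.8°, groundspeed 142.1 kt
Leg 2: desired track 100.9°; wind correction +5.2° → command heading 106.1°, groundspeed 148.4 kt
Leg 3: desired track 320.4°; wind correction -1.7° → command heading 318.7°, groundspeed 176.0 kt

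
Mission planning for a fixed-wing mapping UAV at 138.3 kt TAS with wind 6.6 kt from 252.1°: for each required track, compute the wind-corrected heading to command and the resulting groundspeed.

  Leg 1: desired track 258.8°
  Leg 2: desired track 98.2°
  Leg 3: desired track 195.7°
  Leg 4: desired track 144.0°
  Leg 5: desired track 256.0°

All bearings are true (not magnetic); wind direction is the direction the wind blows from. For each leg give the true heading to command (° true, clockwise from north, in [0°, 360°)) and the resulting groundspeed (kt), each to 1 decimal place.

Leg 1: desired track 258.8°; wind correction -0.3° → command heading 258.5°, groundspeed 131.7 kt
Leg 2: desired track 98.2°; wind correction +1.2° → command heading 99.4°, groundspeed 144.2 kt
Leg 3: desired track 195.7°; wind correction +2.3° → command heading 198.0°, groundspeed 134.5 kt
Leg 4: desired track 144.0°; wind correction +2.6° → command heading 146.6°, groundspeed 140.2 kt
Leg 5: desired track 256.0°; wind correction -0.2° → command heading 255.8°, groundspeed 131.7 kt

Leg 1: heading=258.5°, groundspeed=131.7 kt
Leg 2: heading=99.4°, groundspeed=144.2 kt
Leg 3: heading=198.0°, groundspeed=134.5 kt
Leg 4: heading=146.6°, groundspeed=140.2 kt
Leg 5: heading=255.8°, groundspeed=131.7 kt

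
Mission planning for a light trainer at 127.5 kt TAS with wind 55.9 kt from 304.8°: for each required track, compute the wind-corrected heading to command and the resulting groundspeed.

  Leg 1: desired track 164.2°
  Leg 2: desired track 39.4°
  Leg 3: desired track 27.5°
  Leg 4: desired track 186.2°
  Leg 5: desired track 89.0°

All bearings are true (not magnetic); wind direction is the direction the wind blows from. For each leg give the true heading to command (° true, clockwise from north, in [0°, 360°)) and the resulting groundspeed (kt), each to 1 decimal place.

Leg 1: desired track 164.2°; wind correction +16.2° → command heading 180.4°, groundspeed 165.7 kt
Leg 2: desired track 39.4°; wind correction -25.9° → command heading 13.5°, groundspeed 119.2 kt
Leg 3: desired track 27.5°; wind correction -25.8° → command heading 1.7°, groundspeed 107.7 kt
Leg 4: desired track 186.2°; wind correction +22.6° → command heading 208.8°, groundspeed 144.4 kt
Leg 5: desired track 89.0°; wind correction -14.9° → command heading 74.1°, groundspeed 168.6 kt

Leg 1: heading=180.4°, groundspeed=165.7 kt
Leg 2: heading=13.5°, groundspeed=119.2 kt
Leg 3: heading=1.7°, groundspeed=107.7 kt
Leg 4: heading=208.8°, groundspeed=144.4 kt
Leg 5: heading=74.1°, groundspeed=168.6 kt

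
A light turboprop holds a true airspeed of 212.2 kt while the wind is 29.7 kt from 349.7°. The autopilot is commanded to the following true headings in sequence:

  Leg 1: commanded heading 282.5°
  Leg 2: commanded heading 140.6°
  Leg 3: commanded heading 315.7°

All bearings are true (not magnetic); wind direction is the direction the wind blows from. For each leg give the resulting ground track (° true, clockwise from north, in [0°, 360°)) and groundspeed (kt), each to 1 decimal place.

Leg 1: track=274.7°, groundspeed=202.5 kt
Leg 2: track=144.1°, groundspeed=238.6 kt
Leg 3: track=310.6°, groundspeed=188.3 kt

Leg 1: heading 282.5°; drift -7.8° → track 274.7°, groundspeed 202.5 kt
Leg 2: heading 140.6°; drift +3.5° → track 144.1°, groundspeed 238.6 kt
Leg 3: heading 315.7°; drift -5.1° → track 310.6°, groundspeed 188.3 kt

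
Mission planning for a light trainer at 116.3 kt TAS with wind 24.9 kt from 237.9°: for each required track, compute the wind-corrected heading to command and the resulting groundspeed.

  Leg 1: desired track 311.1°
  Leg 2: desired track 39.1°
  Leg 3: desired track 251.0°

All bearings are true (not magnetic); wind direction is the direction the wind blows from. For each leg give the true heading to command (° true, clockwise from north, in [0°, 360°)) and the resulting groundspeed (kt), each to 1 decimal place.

Leg 1: desired track 311.1°; wind correction -11.8° → command heading 299.3°, groundspeed 106.6 kt
Leg 2: desired track 39.1°; wind correction -4.0° → command heading 35.1°, groundspeed 139.6 kt
Leg 3: desired track 251.0°; wind correction -2.8° → command heading 248.2°, groundspeed 91.9 kt

Leg 1: heading=299.3°, groundspeed=106.6 kt
Leg 2: heading=35.1°, groundspeed=139.6 kt
Leg 3: heading=248.2°, groundspeed=91.9 kt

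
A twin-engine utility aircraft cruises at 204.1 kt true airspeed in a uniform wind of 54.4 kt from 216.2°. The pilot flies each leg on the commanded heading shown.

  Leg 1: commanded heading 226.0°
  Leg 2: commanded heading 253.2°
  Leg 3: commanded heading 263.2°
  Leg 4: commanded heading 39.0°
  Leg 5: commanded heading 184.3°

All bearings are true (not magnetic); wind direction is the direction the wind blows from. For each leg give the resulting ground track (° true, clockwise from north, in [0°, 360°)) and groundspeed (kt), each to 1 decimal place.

Leg 1: heading 226.0°; drift +3.5° → track 229.5°, groundspeed 150.8 kt
Leg 2: heading 253.2°; drift +11.5° → track 264.7°, groundspeed 164.0 kt
Leg 3: heading 263.2°; drift +13.4° → track 276.6°, groundspeed 171.7 kt
Leg 4: heading 39.0°; drift -0.6° → track 38.4°, groundspeed 258.4 kt
Leg 5: heading 184.3°; drift -10.3° → track 174.0°, groundspeed 160.5 kt

Leg 1: track=229.5°, groundspeed=150.8 kt
Leg 2: track=264.7°, groundspeed=164.0 kt
Leg 3: track=276.6°, groundspeed=171.7 kt
Leg 4: track=38.4°, groundspeed=258.4 kt
Leg 5: track=174.0°, groundspeed=160.5 kt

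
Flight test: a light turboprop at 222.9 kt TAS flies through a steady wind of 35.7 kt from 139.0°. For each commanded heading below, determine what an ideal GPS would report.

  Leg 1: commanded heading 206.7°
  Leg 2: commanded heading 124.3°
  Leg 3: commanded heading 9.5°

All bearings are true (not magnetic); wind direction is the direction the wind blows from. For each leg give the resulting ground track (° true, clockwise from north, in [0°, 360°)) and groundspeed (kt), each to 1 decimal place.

Leg 1: track=215.7°, groundspeed=211.9 kt
Leg 2: track=121.5°, groundspeed=188.6 kt
Leg 3: track=3.1°, groundspeed=247.1 kt

Leg 1: heading 206.7°; drift +9.0° → track 215.7°, groundspeed 211.9 kt
Leg 2: heading 124.3°; drift -2.8° → track 121.5°, groundspeed 188.6 kt
Leg 3: heading 9.5°; drift -6.4° → track 3.1°, groundspeed 247.1 kt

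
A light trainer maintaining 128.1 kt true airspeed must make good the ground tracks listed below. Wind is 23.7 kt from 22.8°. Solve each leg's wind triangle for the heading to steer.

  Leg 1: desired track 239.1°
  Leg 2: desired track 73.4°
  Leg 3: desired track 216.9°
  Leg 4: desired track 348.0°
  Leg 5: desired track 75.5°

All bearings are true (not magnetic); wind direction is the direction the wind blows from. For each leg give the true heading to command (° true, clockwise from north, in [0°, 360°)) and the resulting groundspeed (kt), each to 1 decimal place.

Leg 1: heading=245.4°, groundspeed=146.4 kt
Leg 2: heading=65.2°, groundspeed=111.7 kt
Leg 3: heading=219.5°, groundspeed=151.0 kt
Leg 4: heading=354.1°, groundspeed=107.9 kt
Leg 5: heading=67.0°, groundspeed=112.3 kt

Leg 1: desired track 239.1°; wind correction +6.3° → command heading 245.4°, groundspeed 146.4 kt
Leg 2: desired track 73.4°; wind correction -8.2° → command heading 65.2°, groundspeed 111.7 kt
Leg 3: desired track 216.9°; wind correction +2.6° → command heading 219.5°, groundspeed 151.0 kt
Leg 4: desired track 348.0°; wind correction +6.1° → command heading 354.1°, groundspeed 107.9 kt
Leg 5: desired track 75.5°; wind correction -8.5° → command heading 67.0°, groundspeed 112.3 kt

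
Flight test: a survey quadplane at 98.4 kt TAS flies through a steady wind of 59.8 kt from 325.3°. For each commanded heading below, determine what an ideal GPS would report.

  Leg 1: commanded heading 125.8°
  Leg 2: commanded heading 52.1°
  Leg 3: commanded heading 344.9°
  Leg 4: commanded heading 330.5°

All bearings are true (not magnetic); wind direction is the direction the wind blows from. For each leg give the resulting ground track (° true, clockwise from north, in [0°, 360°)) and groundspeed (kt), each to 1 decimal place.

Leg 1: heading 125.8°; drift +7.3° → track 133.1°, groundspeed 156.1 kt
Leg 2: heading 52.1°; drift +32.1° → track 84.2°, groundspeed 112.3 kt
Leg 3: heading 344.9°; drift +25.5° → track 10.4°, groundspeed 46.6 kt
Leg 4: heading 330.5°; drift +7.9° → track 338.4°, groundspeed 39.2 kt

Leg 1: track=133.1°, groundspeed=156.1 kt
Leg 2: track=84.2°, groundspeed=112.3 kt
Leg 3: track=10.4°, groundspeed=46.6 kt
Leg 4: track=338.4°, groundspeed=39.2 kt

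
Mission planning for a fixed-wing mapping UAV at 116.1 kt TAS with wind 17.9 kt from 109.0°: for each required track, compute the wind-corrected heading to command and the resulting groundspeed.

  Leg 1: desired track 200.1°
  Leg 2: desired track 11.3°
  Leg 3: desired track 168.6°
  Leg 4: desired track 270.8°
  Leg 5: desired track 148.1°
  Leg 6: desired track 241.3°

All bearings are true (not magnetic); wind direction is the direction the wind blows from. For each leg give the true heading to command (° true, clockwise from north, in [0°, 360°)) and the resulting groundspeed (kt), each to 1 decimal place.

Leg 1: desired track 200.1°; wind correction -8.9° → command heading 191.2°, groundspeed 115.1 kt
Leg 2: desired track 11.3°; wind correction +8.8° → command heading 20.1°, groundspeed 117.1 kt
Leg 3: desired track 168.6°; wind correction -7.6° → command heading 161.0°, groundspeed 106.0 kt
Leg 4: desired track 270.8°; wind correction -2.8° → command heading 268.0°, groundspeed 133.0 kt
Leg 5: desired track 148.1°; wind correction -5.6° → command heading 142.5°, groundspeed 101.7 kt
Leg 6: desired track 241.3°; wind correction -6.5° → command heading 234.8°, groundspeed 127.4 kt

Leg 1: heading=191.2°, groundspeed=115.1 kt
Leg 2: heading=20.1°, groundspeed=117.1 kt
Leg 3: heading=161.0°, groundspeed=106.0 kt
Leg 4: heading=268.0°, groundspeed=133.0 kt
Leg 5: heading=142.5°, groundspeed=101.7 kt
Leg 6: heading=234.8°, groundspeed=127.4 kt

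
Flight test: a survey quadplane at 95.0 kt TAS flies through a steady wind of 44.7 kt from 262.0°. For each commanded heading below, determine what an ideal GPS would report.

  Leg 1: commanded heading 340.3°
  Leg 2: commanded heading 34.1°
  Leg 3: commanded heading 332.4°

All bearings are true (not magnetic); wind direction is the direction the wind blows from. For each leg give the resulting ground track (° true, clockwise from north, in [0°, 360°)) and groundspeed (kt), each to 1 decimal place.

Leg 1: track=7.3°, groundspeed=96.4 kt
Leg 2: track=49.0°, groundspeed=129.3 kt
Leg 3: track=0.2°, groundspeed=90.4 kt

Leg 1: heading 340.3°; drift +27.0° → track 7.3°, groundspeed 96.4 kt
Leg 2: heading 34.1°; drift +14.9° → track 49.0°, groundspeed 129.3 kt
Leg 3: heading 332.4°; drift +27.8° → track 0.2°, groundspeed 90.4 kt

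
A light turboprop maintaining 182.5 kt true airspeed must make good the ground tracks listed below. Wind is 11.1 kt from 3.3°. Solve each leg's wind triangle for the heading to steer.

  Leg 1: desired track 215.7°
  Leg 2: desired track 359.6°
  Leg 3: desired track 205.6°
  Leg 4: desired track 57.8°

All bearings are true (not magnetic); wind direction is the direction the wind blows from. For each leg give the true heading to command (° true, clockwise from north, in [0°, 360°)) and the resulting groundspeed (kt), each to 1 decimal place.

Leg 1: desired track 215.7°; wind correction +1.9° → command heading 217.6°, groundspeed 191.8 kt
Leg 2: desired track 359.6°; wind correction +0.2° → command heading 359.8°, groundspeed 171.4 kt
Leg 3: desired track 205.6°; wind correction +1.3° → command heading 206.9°, groundspeed 192.7 kt
Leg 4: desired track 57.8°; wind correction -2.8° → command heading 55.0°, groundspeed 175.8 kt

Leg 1: heading=217.6°, groundspeed=191.8 kt
Leg 2: heading=359.8°, groundspeed=171.4 kt
Leg 3: heading=206.9°, groundspeed=192.7 kt
Leg 4: heading=55.0°, groundspeed=175.8 kt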